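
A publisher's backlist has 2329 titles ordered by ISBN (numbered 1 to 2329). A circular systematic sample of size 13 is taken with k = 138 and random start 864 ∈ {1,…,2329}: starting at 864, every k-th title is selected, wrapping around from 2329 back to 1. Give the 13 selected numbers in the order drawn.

864, 1002, 1140, 1278, 1416, 1554, 1692, 1830, 1968, 2106, 2244, 53, 191

Selection 1: 864
Selection 2: 864 + 138 = 1002
Selection 3: 1002 + 138 = 1140
Selection 4: 1140 + 138 = 1278
Selection 5: 1278 + 138 = 1416
Selection 6: 1416 + 138 = 1554
Selection 7: 1554 + 138 = 1692
Selection 8: 1692 + 138 = 1830
Selection 9: 1830 + 138 = 1968
Selection 10: 1968 + 138 = 2106
Selection 11: 2106 + 138 = 2244
Selection 12: 2244 + 138 = 2382 → 2382 − 2329 = 53
Selection 13: 53 + 138 = 191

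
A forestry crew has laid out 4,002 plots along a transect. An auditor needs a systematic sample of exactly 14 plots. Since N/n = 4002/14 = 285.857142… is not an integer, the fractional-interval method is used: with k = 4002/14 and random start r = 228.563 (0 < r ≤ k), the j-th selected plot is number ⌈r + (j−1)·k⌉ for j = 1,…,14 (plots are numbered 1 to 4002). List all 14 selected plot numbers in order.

229, 515, 801, 1087, 1372, 1658, 1944, 2230, 2516, 2802, 3088, 3373, 3659, 3945

j=1: r + 0k = 228.563 → ⌈·⌉ = 229
j=2: r + 1k = 514.420142… → ⌈·⌉ = 515
j=3: r + 2k = 800.277285… → ⌈·⌉ = 801
j=4: r + 3k = 1086.134428… → ⌈·⌉ = 1087
j=5: r + 4k = 1371.991571… → ⌈·⌉ = 1372
j=6: r + 5k = 1657.848714… → ⌈·⌉ = 1658
j=7: r + 6k = 1943.705857… → ⌈·⌉ = 1944
j=8: r + 7k = 2229.563 → ⌈·⌉ = 2230
j=9: r + 8k = 2515.420142… → ⌈·⌉ = 2516
j=10: r + 9k = 2801.277285… → ⌈·⌉ = 2802
j=11: r + 10k = 3087.134428… → ⌈·⌉ = 3088
j=12: r + 11k = 3372.991571… → ⌈·⌉ = 3373
j=13: r + 12k = 3658.848714… → ⌈·⌉ = 3659
j=14: r + 13k = 3944.705857… → ⌈·⌉ = 3945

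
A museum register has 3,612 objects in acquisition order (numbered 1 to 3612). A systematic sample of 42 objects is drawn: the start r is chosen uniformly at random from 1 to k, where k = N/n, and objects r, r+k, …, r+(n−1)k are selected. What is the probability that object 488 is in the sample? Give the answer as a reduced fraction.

1/86

k = 3612/42 = 86.
Object 488 is selected iff r ≡ 488 (mod 86); exactly one such r in {1,…,86}.
Inclusion probability = 1/86.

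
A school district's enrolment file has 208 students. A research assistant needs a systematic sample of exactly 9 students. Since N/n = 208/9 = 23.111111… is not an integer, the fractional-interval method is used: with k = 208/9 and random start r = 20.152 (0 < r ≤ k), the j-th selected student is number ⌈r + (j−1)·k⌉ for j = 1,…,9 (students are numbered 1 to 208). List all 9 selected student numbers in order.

j=1: r + 0k = 20.152 → ⌈·⌉ = 21
j=2: r + 1k = 43.263111… → ⌈·⌉ = 44
j=3: r + 2k = 66.374222… → ⌈·⌉ = 67
j=4: r + 3k = 89.485333… → ⌈·⌉ = 90
j=5: r + 4k = 112.596444… → ⌈·⌉ = 113
j=6: r + 5k = 135.707555… → ⌈·⌉ = 136
j=7: r + 6k = 158.818666… → ⌈·⌉ = 159
j=8: r + 7k = 181.929777… → ⌈·⌉ = 182
j=9: r + 8k = 205.040888… → ⌈·⌉ = 206

21, 44, 67, 90, 113, 136, 159, 182, 206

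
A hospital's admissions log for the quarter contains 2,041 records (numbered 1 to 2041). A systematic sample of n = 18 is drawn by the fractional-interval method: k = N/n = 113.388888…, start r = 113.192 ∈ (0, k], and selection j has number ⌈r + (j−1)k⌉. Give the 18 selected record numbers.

j=1: r + 0k = 113.192 → ⌈·⌉ = 114
j=2: r + 1k = 226.580888… → ⌈·⌉ = 227
j=3: r + 2k = 339.969777… → ⌈·⌉ = 340
j=4: r + 3k = 453.358666… → ⌈·⌉ = 454
j=5: r + 4k = 566.747555… → ⌈·⌉ = 567
j=6: r + 5k = 680.136444… → ⌈·⌉ = 681
j=7: r + 6k = 793.525333… → ⌈·⌉ = 794
j=8: r + 7k = 906.914222… → ⌈·⌉ = 907
j=9: r + 8k = 1020.303111… → ⌈·⌉ = 1021
j=10: r + 9k = 1133.692 → ⌈·⌉ = 1134
j=11: r + 10k = 1247.080888… → ⌈·⌉ = 1248
j=12: r + 11k = 1360.469777… → ⌈·⌉ = 1361
j=13: r + 12k = 1473.858666… → ⌈·⌉ = 1474
j=14: r + 13k = 1587.247555… → ⌈·⌉ = 1588
j=15: r + 14k = 1700.636444… → ⌈·⌉ = 1701
j=16: r + 15k = 1814.025333… → ⌈·⌉ = 1815
j=17: r + 16k = 1927.414222… → ⌈·⌉ = 1928
j=18: r + 17k = 2040.803111… → ⌈·⌉ = 2041

114, 227, 340, 454, 567, 681, 794, 907, 1021, 1134, 1248, 1361, 1474, 1588, 1701, 1815, 1928, 2041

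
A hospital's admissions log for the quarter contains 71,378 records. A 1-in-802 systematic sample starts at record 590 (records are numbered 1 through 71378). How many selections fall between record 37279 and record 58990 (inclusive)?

k = 802
First selection ≥ 37279: 590 + ⌈(37279−590)/802⌉·802 = 590 + 46×802 = 37482
Last selection ≤ 58990: 590 + ⌊(58990−590)/802⌋·802 = 590 + 72×802 = 58334
Count = 72 − 46 + 1 = 27

27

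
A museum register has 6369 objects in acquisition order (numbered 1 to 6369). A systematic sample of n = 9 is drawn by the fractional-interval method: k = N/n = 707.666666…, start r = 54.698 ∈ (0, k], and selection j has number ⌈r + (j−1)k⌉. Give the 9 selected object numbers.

55, 763, 1471, 2178, 2886, 3594, 4301, 5009, 5717

j=1: r + 0k = 54.698 → ⌈·⌉ = 55
j=2: r + 1k = 762.364666… → ⌈·⌉ = 763
j=3: r + 2k = 1470.031333… → ⌈·⌉ = 1471
j=4: r + 3k = 2177.698 → ⌈·⌉ = 2178
j=5: r + 4k = 2885.364666… → ⌈·⌉ = 2886
j=6: r + 5k = 3593.031333… → ⌈·⌉ = 3594
j=7: r + 6k = 4300.698 → ⌈·⌉ = 4301
j=8: r + 7k = 5008.364666… → ⌈·⌉ = 5009
j=9: r + 8k = 5716.031333… → ⌈·⌉ = 5717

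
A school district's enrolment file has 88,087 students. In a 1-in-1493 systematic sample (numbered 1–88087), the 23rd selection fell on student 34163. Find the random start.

1317

k = 1493
r = 34163 − (23−1)×1493 = 34163 − 32846 = 1317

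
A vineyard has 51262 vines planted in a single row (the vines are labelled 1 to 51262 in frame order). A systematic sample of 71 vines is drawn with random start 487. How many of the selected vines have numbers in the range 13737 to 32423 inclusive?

26

k = 51262/71 = 722
First selection ≥ 13737: 487 + ⌈(13737−487)/722⌉·722 = 487 + 19×722 = 14205
Last selection ≤ 32423: 487 + ⌊(32423−487)/722⌋·722 = 487 + 44×722 = 32255
Count = 44 − 19 + 1 = 26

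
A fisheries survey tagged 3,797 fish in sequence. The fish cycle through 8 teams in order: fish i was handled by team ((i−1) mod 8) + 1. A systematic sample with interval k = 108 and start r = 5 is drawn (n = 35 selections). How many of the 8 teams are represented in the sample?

Consecutive selections differ by k = 108, so their team numbers differ by 108 mod 8 = 4.
gcd(108, 8) = 4, so the sample visits 8/4 = 2 distinct residues mod 8.
Start 5 is team 5; the teams hit are 1, 5.

2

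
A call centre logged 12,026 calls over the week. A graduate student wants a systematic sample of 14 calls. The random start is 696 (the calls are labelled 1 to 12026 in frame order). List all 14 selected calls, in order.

696, 1555, 2414, 3273, 4132, 4991, 5850, 6709, 7568, 8427, 9286, 10145, 11004, 11863

k = N/n = 12026/14 = 859
call 1: 696
call 2: 696 + 859 = 1555
call 3: 1555 + 859 = 2414
call 4: 2414 + 859 = 3273
call 5: 3273 + 859 = 4132
call 6: 4132 + 859 = 4991
call 7: 4991 + 859 = 5850
call 8: 5850 + 859 = 6709
call 9: 6709 + 859 = 7568
call 10: 7568 + 859 = 8427
call 11: 8427 + 859 = 9286
call 12: 9286 + 859 = 10145
call 13: 10145 + 859 = 11004
call 14: 11004 + 859 = 11863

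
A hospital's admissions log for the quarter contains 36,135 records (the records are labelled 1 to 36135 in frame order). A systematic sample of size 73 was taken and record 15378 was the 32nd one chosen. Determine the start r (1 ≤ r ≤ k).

33

k = 36135/73 = 495
r = 15378 − (32−1)×495 = 15378 − 15345 = 33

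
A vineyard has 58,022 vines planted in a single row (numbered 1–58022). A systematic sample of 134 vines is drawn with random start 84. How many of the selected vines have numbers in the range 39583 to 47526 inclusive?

18

k = 58022/134 = 433
First selection ≥ 39583: 84 + ⌈(39583−84)/433⌉·433 = 84 + 92×433 = 39920
Last selection ≤ 47526: 84 + ⌊(47526−84)/433⌋·433 = 84 + 109×433 = 47281
Count = 109 − 92 + 1 = 18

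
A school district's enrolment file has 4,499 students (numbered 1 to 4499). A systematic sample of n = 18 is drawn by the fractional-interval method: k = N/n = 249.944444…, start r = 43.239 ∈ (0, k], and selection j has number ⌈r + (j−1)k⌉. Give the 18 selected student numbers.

j=1: r + 0k = 43.239 → ⌈·⌉ = 44
j=2: r + 1k = 293.183444… → ⌈·⌉ = 294
j=3: r + 2k = 543.127888… → ⌈·⌉ = 544
j=4: r + 3k = 793.072333… → ⌈·⌉ = 794
j=5: r + 4k = 1043.016777… → ⌈·⌉ = 1044
j=6: r + 5k = 1292.961222… → ⌈·⌉ = 1293
j=7: r + 6k = 1542.905666… → ⌈·⌉ = 1543
j=8: r + 7k = 1792.850111… → ⌈·⌉ = 1793
j=9: r + 8k = 2042.794555… → ⌈·⌉ = 2043
j=10: r + 9k = 2292.739 → ⌈·⌉ = 2293
j=11: r + 10k = 2542.683444… → ⌈·⌉ = 2543
j=12: r + 11k = 2792.627888… → ⌈·⌉ = 2793
j=13: r + 12k = 3042.572333… → ⌈·⌉ = 3043
j=14: r + 13k = 3292.516777… → ⌈·⌉ = 3293
j=15: r + 14k = 3542.461222… → ⌈·⌉ = 3543
j=16: r + 15k = 3792.405666… → ⌈·⌉ = 3793
j=17: r + 16k = 4042.350111… → ⌈·⌉ = 4043
j=18: r + 17k = 4292.294555… → ⌈·⌉ = 4293

44, 294, 544, 794, 1044, 1293, 1543, 1793, 2043, 2293, 2543, 2793, 3043, 3293, 3543, 3793, 4043, 4293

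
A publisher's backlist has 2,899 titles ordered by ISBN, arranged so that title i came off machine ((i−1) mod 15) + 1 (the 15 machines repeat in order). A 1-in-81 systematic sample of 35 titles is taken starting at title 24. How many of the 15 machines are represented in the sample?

Consecutive selections differ by k = 81, so their machine numbers differ by 81 mod 15 = 6.
gcd(81, 15) = 3, so the sample visits 15/3 = 5 distinct residues mod 15.
Start 24 is machine 9; the machines hit are 3, 6, 9, 12, 15.

5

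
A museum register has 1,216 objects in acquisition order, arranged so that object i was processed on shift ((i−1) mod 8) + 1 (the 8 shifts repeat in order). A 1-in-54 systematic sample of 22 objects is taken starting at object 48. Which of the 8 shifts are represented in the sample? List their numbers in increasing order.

Consecutive selections differ by k = 54, so their shift numbers differ by 54 mod 8 = 6.
gcd(54, 8) = 2, so the sample visits 8/2 = 4 distinct residues mod 8.
Start 48 is shift 8; the shifts hit are 2, 4, 6, 8.

2, 4, 6, 8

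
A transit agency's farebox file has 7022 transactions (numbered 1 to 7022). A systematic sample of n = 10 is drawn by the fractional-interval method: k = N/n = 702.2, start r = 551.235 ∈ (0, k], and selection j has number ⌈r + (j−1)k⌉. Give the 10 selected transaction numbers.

j=1: r + 0k = 551.235 → ⌈·⌉ = 552
j=2: r + 1k = 1253.435 → ⌈·⌉ = 1254
j=3: r + 2k = 1955.635 → ⌈·⌉ = 1956
j=4: r + 3k = 2657.835 → ⌈·⌉ = 2658
j=5: r + 4k = 3360.035 → ⌈·⌉ = 3361
j=6: r + 5k = 4062.235 → ⌈·⌉ = 4063
j=7: r + 6k = 4764.435 → ⌈·⌉ = 4765
j=8: r + 7k = 5466.635 → ⌈·⌉ = 5467
j=9: r + 8k = 6168.835 → ⌈·⌉ = 6169
j=10: r + 9k = 6871.035 → ⌈·⌉ = 6872

552, 1254, 1956, 2658, 3361, 4063, 4765, 5467, 6169, 6872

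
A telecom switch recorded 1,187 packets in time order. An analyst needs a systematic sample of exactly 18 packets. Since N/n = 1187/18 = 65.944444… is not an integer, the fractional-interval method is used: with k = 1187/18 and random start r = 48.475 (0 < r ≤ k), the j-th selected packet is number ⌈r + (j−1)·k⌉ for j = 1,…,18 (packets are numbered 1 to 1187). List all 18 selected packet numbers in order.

j=1: r + 0k = 48.475 → ⌈·⌉ = 49
j=2: r + 1k = 114.419444… → ⌈·⌉ = 115
j=3: r + 2k = 180.363888… → ⌈·⌉ = 181
j=4: r + 3k = 246.308333… → ⌈·⌉ = 247
j=5: r + 4k = 312.252777… → ⌈·⌉ = 313
j=6: r + 5k = 378.197222… → ⌈·⌉ = 379
j=7: r + 6k = 444.141666… → ⌈·⌉ = 445
j=8: r + 7k = 510.086111… → ⌈·⌉ = 511
j=9: r + 8k = 576.030555… → ⌈·⌉ = 577
j=10: r + 9k = 641.975 → ⌈·⌉ = 642
j=11: r + 10k = 707.919444… → ⌈·⌉ = 708
j=12: r + 11k = 773.863888… → ⌈·⌉ = 774
j=13: r + 12k = 839.808333… → ⌈·⌉ = 840
j=14: r + 13k = 905.752777… → ⌈·⌉ = 906
j=15: r + 14k = 971.697222… → ⌈·⌉ = 972
j=16: r + 15k = 1037.641666… → ⌈·⌉ = 1038
j=17: r + 16k = 1103.586111… → ⌈·⌉ = 1104
j=18: r + 17k = 1169.530555… → ⌈·⌉ = 1170

49, 115, 181, 247, 313, 379, 445, 511, 577, 642, 708, 774, 840, 906, 972, 1038, 1104, 1170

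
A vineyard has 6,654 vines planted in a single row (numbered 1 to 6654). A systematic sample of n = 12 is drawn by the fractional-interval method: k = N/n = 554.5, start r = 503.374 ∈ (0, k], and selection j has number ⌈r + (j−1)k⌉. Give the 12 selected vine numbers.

504, 1058, 1613, 2167, 2722, 3276, 3831, 4385, 4940, 5494, 6049, 6603

j=1: r + 0k = 503.374 → ⌈·⌉ = 504
j=2: r + 1k = 1057.874 → ⌈·⌉ = 1058
j=3: r + 2k = 1612.374 → ⌈·⌉ = 1613
j=4: r + 3k = 2166.874 → ⌈·⌉ = 2167
j=5: r + 4k = 2721.374 → ⌈·⌉ = 2722
j=6: r + 5k = 3275.874 → ⌈·⌉ = 3276
j=7: r + 6k = 3830.374 → ⌈·⌉ = 3831
j=8: r + 7k = 4384.874 → ⌈·⌉ = 4385
j=9: r + 8k = 4939.374 → ⌈·⌉ = 4940
j=10: r + 9k = 5493.874 → ⌈·⌉ = 5494
j=11: r + 10k = 6048.374 → ⌈·⌉ = 6049
j=12: r + 11k = 6602.874 → ⌈·⌉ = 6603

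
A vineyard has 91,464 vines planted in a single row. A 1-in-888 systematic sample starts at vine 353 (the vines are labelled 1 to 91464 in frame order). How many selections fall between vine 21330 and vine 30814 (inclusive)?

k = 888
First selection ≥ 21330: 353 + ⌈(21330−353)/888⌉·888 = 353 + 24×888 = 21665
Last selection ≤ 30814: 353 + ⌊(30814−353)/888⌋·888 = 353 + 34×888 = 30545
Count = 34 − 24 + 1 = 11

11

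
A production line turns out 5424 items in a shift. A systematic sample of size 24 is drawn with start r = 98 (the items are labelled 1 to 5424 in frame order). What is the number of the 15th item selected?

k = 5424/24 = 226
15th selection = r + (15−1)·k = 98 + 14×226 = 98 + 3164 = 3262

3262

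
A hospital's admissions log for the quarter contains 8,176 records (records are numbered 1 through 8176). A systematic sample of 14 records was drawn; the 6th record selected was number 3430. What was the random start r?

510

k = 8176/14 = 584
r = 3430 − (6−1)×584 = 3430 − 2920 = 510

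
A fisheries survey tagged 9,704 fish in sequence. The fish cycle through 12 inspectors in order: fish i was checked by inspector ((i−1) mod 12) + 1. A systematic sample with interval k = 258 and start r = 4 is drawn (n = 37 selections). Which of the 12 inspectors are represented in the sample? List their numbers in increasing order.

4, 10

Consecutive selections differ by k = 258, so their inspector numbers differ by 258 mod 12 = 6.
gcd(258, 12) = 6, so the sample visits 12/6 = 2 distinct residues mod 12.
Start 4 is inspector 4; the inspectors hit are 4, 10.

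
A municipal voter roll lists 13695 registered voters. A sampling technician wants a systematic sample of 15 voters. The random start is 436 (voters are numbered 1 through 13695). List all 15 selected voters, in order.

436, 1349, 2262, 3175, 4088, 5001, 5914, 6827, 7740, 8653, 9566, 10479, 11392, 12305, 13218

k = N/n = 13695/15 = 913
voter 1: 436
voter 2: 436 + 913 = 1349
voter 3: 1349 + 913 = 2262
voter 4: 2262 + 913 = 3175
voter 5: 3175 + 913 = 4088
voter 6: 4088 + 913 = 5001
voter 7: 5001 + 913 = 5914
voter 8: 5914 + 913 = 6827
voter 9: 6827 + 913 = 7740
voter 10: 7740 + 913 = 8653
voter 11: 8653 + 913 = 9566
voter 12: 9566 + 913 = 10479
voter 13: 10479 + 913 = 11392
voter 14: 11392 + 913 = 12305
voter 15: 12305 + 913 = 13218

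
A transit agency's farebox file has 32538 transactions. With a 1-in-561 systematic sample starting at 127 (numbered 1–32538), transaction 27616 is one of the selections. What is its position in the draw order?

50

k = 561
position = (27616 − 127)/561 + 1 = 27489/561 + 1 = 49 + 1 = 50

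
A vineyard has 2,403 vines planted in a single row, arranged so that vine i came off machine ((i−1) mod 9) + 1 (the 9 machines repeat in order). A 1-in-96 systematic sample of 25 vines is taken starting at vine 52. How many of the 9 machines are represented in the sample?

3

Consecutive selections differ by k = 96, so their machine numbers differ by 96 mod 9 = 6.
gcd(96, 9) = 3, so the sample visits 9/3 = 3 distinct residues mod 9.
Start 52 is machine 7; the machines hit are 1, 4, 7.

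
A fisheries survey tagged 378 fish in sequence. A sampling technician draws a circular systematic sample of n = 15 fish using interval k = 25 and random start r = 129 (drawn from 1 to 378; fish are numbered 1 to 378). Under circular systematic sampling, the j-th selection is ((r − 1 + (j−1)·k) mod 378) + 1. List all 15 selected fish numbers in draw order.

129, 154, 179, 204, 229, 254, 279, 304, 329, 354, 1, 26, 51, 76, 101

Selection 1: 129
Selection 2: 129 + 25 = 154
Selection 3: 154 + 25 = 179
Selection 4: 179 + 25 = 204
Selection 5: 204 + 25 = 229
Selection 6: 229 + 25 = 254
Selection 7: 254 + 25 = 279
Selection 8: 279 + 25 = 304
Selection 9: 304 + 25 = 329
Selection 10: 329 + 25 = 354
Selection 11: 354 + 25 = 379 → 379 − 378 = 1
Selection 12: 1 + 25 = 26
Selection 13: 26 + 25 = 51
Selection 14: 51 + 25 = 76
Selection 15: 76 + 25 = 101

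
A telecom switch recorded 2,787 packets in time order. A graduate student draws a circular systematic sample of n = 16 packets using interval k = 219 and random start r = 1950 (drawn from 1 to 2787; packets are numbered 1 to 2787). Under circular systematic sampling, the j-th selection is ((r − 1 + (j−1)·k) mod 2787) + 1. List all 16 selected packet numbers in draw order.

1950, 2169, 2388, 2607, 39, 258, 477, 696, 915, 1134, 1353, 1572, 1791, 2010, 2229, 2448

Selection 1: 1950
Selection 2: 1950 + 219 = 2169
Selection 3: 2169 + 219 = 2388
Selection 4: 2388 + 219 = 2607
Selection 5: 2607 + 219 = 2826 → 2826 − 2787 = 39
Selection 6: 39 + 219 = 258
Selection 7: 258 + 219 = 477
Selection 8: 477 + 219 = 696
Selection 9: 696 + 219 = 915
Selection 10: 915 + 219 = 1134
Selection 11: 1134 + 219 = 1353
Selection 12: 1353 + 219 = 1572
Selection 13: 1572 + 219 = 1791
Selection 14: 1791 + 219 = 2010
Selection 15: 2010 + 219 = 2229
Selection 16: 2229 + 219 = 2448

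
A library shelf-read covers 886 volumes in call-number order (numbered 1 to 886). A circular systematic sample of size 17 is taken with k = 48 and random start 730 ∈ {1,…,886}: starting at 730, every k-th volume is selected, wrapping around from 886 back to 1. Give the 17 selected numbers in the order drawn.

730, 778, 826, 874, 36, 84, 132, 180, 228, 276, 324, 372, 420, 468, 516, 564, 612

Selection 1: 730
Selection 2: 730 + 48 = 778
Selection 3: 778 + 48 = 826
Selection 4: 826 + 48 = 874
Selection 5: 874 + 48 = 922 → 922 − 886 = 36
Selection 6: 36 + 48 = 84
Selection 7: 84 + 48 = 132
Selection 8: 132 + 48 = 180
Selection 9: 180 + 48 = 228
Selection 10: 228 + 48 = 276
Selection 11: 276 + 48 = 324
Selection 12: 324 + 48 = 372
Selection 13: 372 + 48 = 420
Selection 14: 420 + 48 = 468
Selection 15: 468 + 48 = 516
Selection 16: 516 + 48 = 564
Selection 17: 564 + 48 = 612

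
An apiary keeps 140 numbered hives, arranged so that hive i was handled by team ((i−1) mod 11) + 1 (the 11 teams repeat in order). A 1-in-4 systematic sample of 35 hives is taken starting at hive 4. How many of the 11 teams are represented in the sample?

11

Consecutive selections differ by k = 4, so their team numbers differ by 4 mod 11 = 4.
gcd(4, 11) = 1, so the sample visits 11/1 = 11 distinct residues mod 11.
Start 4 is team 4; the teams hit are 1, 2, 3, 4, 5, 6, 7, 8, 9, 10, 11.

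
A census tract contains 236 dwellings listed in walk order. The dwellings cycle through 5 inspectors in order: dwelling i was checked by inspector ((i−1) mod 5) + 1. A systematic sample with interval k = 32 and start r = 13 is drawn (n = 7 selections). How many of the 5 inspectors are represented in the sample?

5

Consecutive selections differ by k = 32, so their inspector numbers differ by 32 mod 5 = 2.
gcd(32, 5) = 1, so the sample visits 5/1 = 5 distinct residues mod 5.
Start 13 is inspector 3; the inspectors hit are 1, 2, 3, 4, 5.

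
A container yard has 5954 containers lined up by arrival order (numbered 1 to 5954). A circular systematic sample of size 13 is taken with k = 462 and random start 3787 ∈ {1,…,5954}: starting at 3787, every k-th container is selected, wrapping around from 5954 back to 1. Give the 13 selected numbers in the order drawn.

Selection 1: 3787
Selection 2: 3787 + 462 = 4249
Selection 3: 4249 + 462 = 4711
Selection 4: 4711 + 462 = 5173
Selection 5: 5173 + 462 = 5635
Selection 6: 5635 + 462 = 6097 → 6097 − 5954 = 143
Selection 7: 143 + 462 = 605
Selection 8: 605 + 462 = 1067
Selection 9: 1067 + 462 = 1529
Selection 10: 1529 + 462 = 1991
Selection 11: 1991 + 462 = 2453
Selection 12: 2453 + 462 = 2915
Selection 13: 2915 + 462 = 3377

3787, 4249, 4711, 5173, 5635, 143, 605, 1067, 1529, 1991, 2453, 2915, 3377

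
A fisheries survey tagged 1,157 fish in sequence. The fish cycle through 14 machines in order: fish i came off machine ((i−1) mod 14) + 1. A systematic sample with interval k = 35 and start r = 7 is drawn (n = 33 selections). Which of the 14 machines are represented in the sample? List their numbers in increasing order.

Consecutive selections differ by k = 35, so their machine numbers differ by 35 mod 14 = 7.
gcd(35, 14) = 7, so the sample visits 14/7 = 2 distinct residues mod 14.
Start 7 is machine 7; the machines hit are 7, 14.

7, 14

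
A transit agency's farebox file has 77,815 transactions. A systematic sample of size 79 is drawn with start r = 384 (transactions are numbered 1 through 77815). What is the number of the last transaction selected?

k = 77815/79 = 985
79th selection = r + (79−1)·k = 384 + 78×985 = 384 + 76830 = 77214

77214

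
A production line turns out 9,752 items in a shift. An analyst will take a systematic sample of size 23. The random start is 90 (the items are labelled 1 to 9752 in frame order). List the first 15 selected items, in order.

k = N/n = 9752/23 = 424
item 1: 90
item 2: 90 + 424 = 514
item 3: 514 + 424 = 938
item 4: 938 + 424 = 1362
item 5: 1362 + 424 = 1786
item 6: 1786 + 424 = 2210
item 7: 2210 + 424 = 2634
item 8: 2634 + 424 = 3058
item 9: 3058 + 424 = 3482
item 10: 3482 + 424 = 3906
item 11: 3906 + 424 = 4330
item 12: 4330 + 424 = 4754
item 13: 4754 + 424 = 5178
item 14: 5178 + 424 = 5602
item 15: 5602 + 424 = 6026

90, 514, 938, 1362, 1786, 2210, 2634, 3058, 3482, 3906, 4330, 4754, 5178, 5602, 6026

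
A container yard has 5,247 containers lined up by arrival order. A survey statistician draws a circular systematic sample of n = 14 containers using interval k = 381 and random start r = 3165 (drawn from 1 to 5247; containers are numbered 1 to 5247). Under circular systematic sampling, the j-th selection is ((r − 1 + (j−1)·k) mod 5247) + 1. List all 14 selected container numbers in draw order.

3165, 3546, 3927, 4308, 4689, 5070, 204, 585, 966, 1347, 1728, 2109, 2490, 2871

Selection 1: 3165
Selection 2: 3165 + 381 = 3546
Selection 3: 3546 + 381 = 3927
Selection 4: 3927 + 381 = 4308
Selection 5: 4308 + 381 = 4689
Selection 6: 4689 + 381 = 5070
Selection 7: 5070 + 381 = 5451 → 5451 − 5247 = 204
Selection 8: 204 + 381 = 585
Selection 9: 585 + 381 = 966
Selection 10: 966 + 381 = 1347
Selection 11: 1347 + 381 = 1728
Selection 12: 1728 + 381 = 2109
Selection 13: 2109 + 381 = 2490
Selection 14: 2490 + 381 = 2871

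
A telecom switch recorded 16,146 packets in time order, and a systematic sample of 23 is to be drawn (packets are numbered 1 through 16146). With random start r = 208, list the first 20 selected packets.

k = N/n = 16146/23 = 702
packet 1: 208
packet 2: 208 + 702 = 910
packet 3: 910 + 702 = 1612
packet 4: 1612 + 702 = 2314
packet 5: 2314 + 702 = 3016
packet 6: 3016 + 702 = 3718
packet 7: 3718 + 702 = 4420
packet 8: 4420 + 702 = 5122
packet 9: 5122 + 702 = 5824
packet 10: 5824 + 702 = 6526
packet 11: 6526 + 702 = 7228
packet 12: 7228 + 702 = 7930
packet 13: 7930 + 702 = 8632
packet 14: 8632 + 702 = 9334
packet 15: 9334 + 702 = 10036
packet 16: 10036 + 702 = 10738
packet 17: 10738 + 702 = 11440
packet 18: 11440 + 702 = 12142
packet 19: 12142 + 702 = 12844
packet 20: 12844 + 702 = 13546

208, 910, 1612, 2314, 3016, 3718, 4420, 5122, 5824, 6526, 7228, 7930, 8632, 9334, 10036, 10738, 11440, 12142, 12844, 13546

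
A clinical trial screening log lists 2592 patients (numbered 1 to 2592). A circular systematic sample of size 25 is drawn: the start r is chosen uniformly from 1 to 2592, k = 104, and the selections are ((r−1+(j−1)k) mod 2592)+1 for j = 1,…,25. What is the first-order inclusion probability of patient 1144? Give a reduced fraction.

For each position j, as r ranges over 1…2592 the j-th selection hits every patient exactly once, so patient 1144 is selected for exactly 25 of the 2592 starts.
Inclusion probability = 25/2592.

25/2592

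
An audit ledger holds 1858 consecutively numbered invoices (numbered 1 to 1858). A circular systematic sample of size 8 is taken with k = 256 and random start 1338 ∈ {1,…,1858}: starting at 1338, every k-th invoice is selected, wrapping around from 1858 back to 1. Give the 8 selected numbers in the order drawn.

Selection 1: 1338
Selection 2: 1338 + 256 = 1594
Selection 3: 1594 + 256 = 1850
Selection 4: 1850 + 256 = 2106 → 2106 − 1858 = 248
Selection 5: 248 + 256 = 504
Selection 6: 504 + 256 = 760
Selection 7: 760 + 256 = 1016
Selection 8: 1016 + 256 = 1272

1338, 1594, 1850, 248, 504, 760, 1016, 1272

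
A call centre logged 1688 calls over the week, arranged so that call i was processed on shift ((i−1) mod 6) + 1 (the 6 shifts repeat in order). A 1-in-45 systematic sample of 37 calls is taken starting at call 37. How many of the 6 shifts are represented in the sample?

Consecutive selections differ by k = 45, so their shift numbers differ by 45 mod 6 = 3.
gcd(45, 6) = 3, so the sample visits 6/3 = 2 distinct residues mod 6.
Start 37 is shift 1; the shifts hit are 1, 4.

2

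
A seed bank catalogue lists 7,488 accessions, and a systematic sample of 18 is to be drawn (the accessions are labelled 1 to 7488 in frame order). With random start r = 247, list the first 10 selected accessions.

247, 663, 1079, 1495, 1911, 2327, 2743, 3159, 3575, 3991

k = N/n = 7488/18 = 416
accession 1: 247
accession 2: 247 + 416 = 663
accession 3: 663 + 416 = 1079
accession 4: 1079 + 416 = 1495
accession 5: 1495 + 416 = 1911
accession 6: 1911 + 416 = 2327
accession 7: 2327 + 416 = 2743
accession 8: 2743 + 416 = 3159
accession 9: 3159 + 416 = 3575
accession 10: 3575 + 416 = 3991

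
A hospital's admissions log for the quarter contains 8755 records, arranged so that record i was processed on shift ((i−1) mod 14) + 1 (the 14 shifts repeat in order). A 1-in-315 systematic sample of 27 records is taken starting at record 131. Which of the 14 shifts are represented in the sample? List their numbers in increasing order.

5, 12

Consecutive selections differ by k = 315, so their shift numbers differ by 315 mod 14 = 7.
gcd(315, 14) = 7, so the sample visits 14/7 = 2 distinct residues mod 14.
Start 131 is shift 5; the shifts hit are 5, 12.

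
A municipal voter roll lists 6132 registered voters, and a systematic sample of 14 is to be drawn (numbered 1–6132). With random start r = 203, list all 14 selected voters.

203, 641, 1079, 1517, 1955, 2393, 2831, 3269, 3707, 4145, 4583, 5021, 5459, 5897

k = N/n = 6132/14 = 438
voter 1: 203
voter 2: 203 + 438 = 641
voter 3: 641 + 438 = 1079
voter 4: 1079 + 438 = 1517
voter 5: 1517 + 438 = 1955
voter 6: 1955 + 438 = 2393
voter 7: 2393 + 438 = 2831
voter 8: 2831 + 438 = 3269
voter 9: 3269 + 438 = 3707
voter 10: 3707 + 438 = 4145
voter 11: 4145 + 438 = 4583
voter 12: 4583 + 438 = 5021
voter 13: 5021 + 438 = 5459
voter 14: 5459 + 438 = 5897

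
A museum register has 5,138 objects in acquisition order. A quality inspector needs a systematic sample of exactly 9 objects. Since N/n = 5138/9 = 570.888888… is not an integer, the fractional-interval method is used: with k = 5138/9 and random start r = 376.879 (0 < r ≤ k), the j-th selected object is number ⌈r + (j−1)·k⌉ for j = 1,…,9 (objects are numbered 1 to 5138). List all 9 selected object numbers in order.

j=1: r + 0k = 376.879 → ⌈·⌉ = 377
j=2: r + 1k = 947.767888… → ⌈·⌉ = 948
j=3: r + 2k = 1518.656777… → ⌈·⌉ = 1519
j=4: r + 3k = 2089.545666… → ⌈·⌉ = 2090
j=5: r + 4k = 2660.434555… → ⌈·⌉ = 2661
j=6: r + 5k = 3231.323444… → ⌈·⌉ = 3232
j=7: r + 6k = 3802.212333… → ⌈·⌉ = 3803
j=8: r + 7k = 4373.101222… → ⌈·⌉ = 4374
j=9: r + 8k = 4943.990111… → ⌈·⌉ = 4944

377, 948, 1519, 2090, 2661, 3232, 3803, 4374, 4944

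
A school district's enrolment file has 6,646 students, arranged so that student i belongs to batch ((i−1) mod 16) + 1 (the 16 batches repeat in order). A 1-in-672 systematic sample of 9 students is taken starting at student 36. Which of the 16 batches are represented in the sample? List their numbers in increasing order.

4

Consecutive selections differ by k = 672, so their batch numbers differ by 672 mod 16 = 0.
gcd(672, 16) = 16, so the sample visits 16/16 = 1 distinct residues mod 16.
Start 36 is batch 4; the batches hit are 4.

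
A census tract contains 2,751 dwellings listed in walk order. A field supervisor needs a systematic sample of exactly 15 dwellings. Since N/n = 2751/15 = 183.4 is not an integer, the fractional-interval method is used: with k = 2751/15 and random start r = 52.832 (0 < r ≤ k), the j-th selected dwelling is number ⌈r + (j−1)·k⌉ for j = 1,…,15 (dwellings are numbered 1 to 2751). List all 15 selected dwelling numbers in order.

53, 237, 420, 604, 787, 970, 1154, 1337, 1521, 1704, 1887, 2071, 2254, 2438, 2621

j=1: r + 0k = 52.832 → ⌈·⌉ = 53
j=2: r + 1k = 236.232 → ⌈·⌉ = 237
j=3: r + 2k = 419.632 → ⌈·⌉ = 420
j=4: r + 3k = 603.032 → ⌈·⌉ = 604
j=5: r + 4k = 786.432 → ⌈·⌉ = 787
j=6: r + 5k = 969.832 → ⌈·⌉ = 970
j=7: r + 6k = 1153.232 → ⌈·⌉ = 1154
j=8: r + 7k = 1336.632 → ⌈·⌉ = 1337
j=9: r + 8k = 1520.032 → ⌈·⌉ = 1521
j=10: r + 9k = 1703.432 → ⌈·⌉ = 1704
j=11: r + 10k = 1886.832 → ⌈·⌉ = 1887
j=12: r + 11k = 2070.232 → ⌈·⌉ = 2071
j=13: r + 12k = 2253.632 → ⌈·⌉ = 2254
j=14: r + 13k = 2437.032 → ⌈·⌉ = 2438
j=15: r + 14k = 2620.432 → ⌈·⌉ = 2621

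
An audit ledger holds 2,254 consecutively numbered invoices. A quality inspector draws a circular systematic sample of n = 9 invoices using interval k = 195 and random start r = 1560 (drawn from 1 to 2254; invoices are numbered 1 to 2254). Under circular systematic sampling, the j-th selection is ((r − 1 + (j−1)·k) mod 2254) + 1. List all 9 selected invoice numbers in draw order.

1560, 1755, 1950, 2145, 86, 281, 476, 671, 866

Selection 1: 1560
Selection 2: 1560 + 195 = 1755
Selection 3: 1755 + 195 = 1950
Selection 4: 1950 + 195 = 2145
Selection 5: 2145 + 195 = 2340 → 2340 − 2254 = 86
Selection 6: 86 + 195 = 281
Selection 7: 281 + 195 = 476
Selection 8: 476 + 195 = 671
Selection 9: 671 + 195 = 866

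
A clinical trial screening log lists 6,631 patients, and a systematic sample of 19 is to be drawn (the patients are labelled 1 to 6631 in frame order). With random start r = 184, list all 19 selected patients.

184, 533, 882, 1231, 1580, 1929, 2278, 2627, 2976, 3325, 3674, 4023, 4372, 4721, 5070, 5419, 5768, 6117, 6466

k = N/n = 6631/19 = 349
patient 1: 184
patient 2: 184 + 349 = 533
patient 3: 533 + 349 = 882
patient 4: 882 + 349 = 1231
patient 5: 1231 + 349 = 1580
patient 6: 1580 + 349 = 1929
patient 7: 1929 + 349 = 2278
patient 8: 2278 + 349 = 2627
patient 9: 2627 + 349 = 2976
patient 10: 2976 + 349 = 3325
patient 11: 3325 + 349 = 3674
patient 12: 3674 + 349 = 4023
patient 13: 4023 + 349 = 4372
patient 14: 4372 + 349 = 4721
patient 15: 4721 + 349 = 5070
patient 16: 5070 + 349 = 5419
patient 17: 5419 + 349 = 5768
patient 18: 5768 + 349 = 6117
patient 19: 6117 + 349 = 6466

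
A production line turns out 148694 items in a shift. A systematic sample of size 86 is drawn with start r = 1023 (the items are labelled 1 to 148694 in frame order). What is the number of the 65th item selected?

k = 148694/86 = 1729
65th selection = r + (65−1)·k = 1023 + 64×1729 = 1023 + 110656 = 111679

111679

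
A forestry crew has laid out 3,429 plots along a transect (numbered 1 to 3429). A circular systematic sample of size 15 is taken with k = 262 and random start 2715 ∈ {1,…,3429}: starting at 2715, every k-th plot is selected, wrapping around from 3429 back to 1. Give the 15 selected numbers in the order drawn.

Selection 1: 2715
Selection 2: 2715 + 262 = 2977
Selection 3: 2977 + 262 = 3239
Selection 4: 3239 + 262 = 3501 → 3501 − 3429 = 72
Selection 5: 72 + 262 = 334
Selection 6: 334 + 262 = 596
Selection 7: 596 + 262 = 858
Selection 8: 858 + 262 = 1120
Selection 9: 1120 + 262 = 1382
Selection 10: 1382 + 262 = 1644
Selection 11: 1644 + 262 = 1906
Selection 12: 1906 + 262 = 2168
Selection 13: 2168 + 262 = 2430
Selection 14: 2430 + 262 = 2692
Selection 15: 2692 + 262 = 2954

2715, 2977, 3239, 72, 334, 596, 858, 1120, 1382, 1644, 1906, 2168, 2430, 2692, 2954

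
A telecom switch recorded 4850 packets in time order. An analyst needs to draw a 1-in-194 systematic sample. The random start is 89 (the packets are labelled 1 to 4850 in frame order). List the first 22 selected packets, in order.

packet 1: 89
packet 2: 89 + 194 = 283
packet 3: 283 + 194 = 477
packet 4: 477 + 194 = 671
packet 5: 671 + 194 = 865
packet 6: 865 + 194 = 1059
packet 7: 1059 + 194 = 1253
packet 8: 1253 + 194 = 1447
packet 9: 1447 + 194 = 1641
packet 10: 1641 + 194 = 1835
packet 11: 1835 + 194 = 2029
packet 12: 2029 + 194 = 2223
packet 13: 2223 + 194 = 2417
packet 14: 2417 + 194 = 2611
packet 15: 2611 + 194 = 2805
packet 16: 2805 + 194 = 2999
packet 17: 2999 + 194 = 3193
packet 18: 3193 + 194 = 3387
packet 19: 3387 + 194 = 3581
packet 20: 3581 + 194 = 3775
packet 21: 3775 + 194 = 3969
packet 22: 3969 + 194 = 4163

89, 283, 477, 671, 865, 1059, 1253, 1447, 1641, 1835, 2029, 2223, 2417, 2611, 2805, 2999, 3193, 3387, 3581, 3775, 3969, 4163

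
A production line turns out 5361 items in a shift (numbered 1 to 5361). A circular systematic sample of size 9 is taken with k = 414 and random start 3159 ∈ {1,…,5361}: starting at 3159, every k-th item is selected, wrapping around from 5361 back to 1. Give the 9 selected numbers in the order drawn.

3159, 3573, 3987, 4401, 4815, 5229, 282, 696, 1110

Selection 1: 3159
Selection 2: 3159 + 414 = 3573
Selection 3: 3573 + 414 = 3987
Selection 4: 3987 + 414 = 4401
Selection 5: 4401 + 414 = 4815
Selection 6: 4815 + 414 = 5229
Selection 7: 5229 + 414 = 5643 → 5643 − 5361 = 282
Selection 8: 282 + 414 = 696
Selection 9: 696 + 414 = 1110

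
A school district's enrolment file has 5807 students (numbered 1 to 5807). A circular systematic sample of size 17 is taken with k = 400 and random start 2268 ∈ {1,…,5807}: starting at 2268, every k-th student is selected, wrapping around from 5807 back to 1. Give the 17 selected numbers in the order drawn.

Selection 1: 2268
Selection 2: 2268 + 400 = 2668
Selection 3: 2668 + 400 = 3068
Selection 4: 3068 + 400 = 3468
Selection 5: 3468 + 400 = 3868
Selection 6: 3868 + 400 = 4268
Selection 7: 4268 + 400 = 4668
Selection 8: 4668 + 400 = 5068
Selection 9: 5068 + 400 = 5468
Selection 10: 5468 + 400 = 5868 → 5868 − 5807 = 61
Selection 11: 61 + 400 = 461
Selection 12: 461 + 400 = 861
Selection 13: 861 + 400 = 1261
Selection 14: 1261 + 400 = 1661
Selection 15: 1661 + 400 = 2061
Selection 16: 2061 + 400 = 2461
Selection 17: 2461 + 400 = 2861

2268, 2668, 3068, 3468, 3868, 4268, 4668, 5068, 5468, 61, 461, 861, 1261, 1661, 2061, 2461, 2861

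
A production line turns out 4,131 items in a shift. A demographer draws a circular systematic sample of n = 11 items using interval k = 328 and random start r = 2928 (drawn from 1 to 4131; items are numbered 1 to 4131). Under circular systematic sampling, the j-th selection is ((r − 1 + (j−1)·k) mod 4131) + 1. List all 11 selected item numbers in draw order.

2928, 3256, 3584, 3912, 109, 437, 765, 1093, 1421, 1749, 2077

Selection 1: 2928
Selection 2: 2928 + 328 = 3256
Selection 3: 3256 + 328 = 3584
Selection 4: 3584 + 328 = 3912
Selection 5: 3912 + 328 = 4240 → 4240 − 4131 = 109
Selection 6: 109 + 328 = 437
Selection 7: 437 + 328 = 765
Selection 8: 765 + 328 = 1093
Selection 9: 1093 + 328 = 1421
Selection 10: 1421 + 328 = 1749
Selection 11: 1749 + 328 = 2077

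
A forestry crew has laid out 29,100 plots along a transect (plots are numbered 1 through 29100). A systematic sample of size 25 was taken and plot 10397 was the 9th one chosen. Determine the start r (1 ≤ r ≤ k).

k = 29100/25 = 1164
r = 10397 − (9−1)×1164 = 10397 − 9312 = 1085

1085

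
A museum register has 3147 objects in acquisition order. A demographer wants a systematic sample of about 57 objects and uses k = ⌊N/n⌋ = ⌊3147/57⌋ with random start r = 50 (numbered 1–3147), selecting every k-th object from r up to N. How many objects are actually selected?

k = ⌊3147/57⌋ = 55
Achieved size = ⌊(3147 − 50)/55⌋ + 1 = ⌊3097/55⌋ + 1 = 56 + 1 = 57
(last selection: 50 + 56×55 = 3130 ≤ 3147; next would be 3185 > 3147)

57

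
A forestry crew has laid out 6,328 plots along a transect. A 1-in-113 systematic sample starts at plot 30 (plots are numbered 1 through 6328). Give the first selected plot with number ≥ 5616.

k = 113
Steps past start: ⌈(5616 − 30)/113⌉ = ⌈5586/113⌉ = 50
Selected plot: 30 + 50×113 = 5680

5680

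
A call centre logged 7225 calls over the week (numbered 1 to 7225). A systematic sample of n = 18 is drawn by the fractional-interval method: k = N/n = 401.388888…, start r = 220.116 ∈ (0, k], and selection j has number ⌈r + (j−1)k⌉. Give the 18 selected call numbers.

j=1: r + 0k = 220.116 → ⌈·⌉ = 221
j=2: r + 1k = 621.504888… → ⌈·⌉ = 622
j=3: r + 2k = 1022.893777… → ⌈·⌉ = 1023
j=4: r + 3k = 1424.282666… → ⌈·⌉ = 1425
j=5: r + 4k = 1825.671555… → ⌈·⌉ = 1826
j=6: r + 5k = 2227.060444… → ⌈·⌉ = 2228
j=7: r + 6k = 2628.449333… → ⌈·⌉ = 2629
j=8: r + 7k = 3029.838222… → ⌈·⌉ = 3030
j=9: r + 8k = 3431.227111… → ⌈·⌉ = 3432
j=10: r + 9k = 3832.616 → ⌈·⌉ = 3833
j=11: r + 10k = 4234.004888… → ⌈·⌉ = 4235
j=12: r + 11k = 4635.393777… → ⌈·⌉ = 4636
j=13: r + 12k = 5036.782666… → ⌈·⌉ = 5037
j=14: r + 13k = 5438.171555… → ⌈·⌉ = 5439
j=15: r + 14k = 5839.560444… → ⌈·⌉ = 5840
j=16: r + 15k = 6240.949333… → ⌈·⌉ = 6241
j=17: r + 16k = 6642.338222… → ⌈·⌉ = 6643
j=18: r + 17k = 7043.727111… → ⌈·⌉ = 7044

221, 622, 1023, 1425, 1826, 2228, 2629, 3030, 3432, 3833, 4235, 4636, 5037, 5439, 5840, 6241, 6643, 7044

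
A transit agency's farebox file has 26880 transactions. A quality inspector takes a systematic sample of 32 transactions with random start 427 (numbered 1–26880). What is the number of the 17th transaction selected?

13867

k = 26880/32 = 840
17th selection = r + (17−1)·k = 427 + 16×840 = 427 + 13440 = 13867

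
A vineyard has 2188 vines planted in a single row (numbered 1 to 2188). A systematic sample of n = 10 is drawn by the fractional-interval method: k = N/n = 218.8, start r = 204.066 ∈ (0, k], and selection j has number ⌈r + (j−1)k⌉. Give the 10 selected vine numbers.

205, 423, 642, 861, 1080, 1299, 1517, 1736, 1955, 2174

j=1: r + 0k = 204.066 → ⌈·⌉ = 205
j=2: r + 1k = 422.866 → ⌈·⌉ = 423
j=3: r + 2k = 641.666 → ⌈·⌉ = 642
j=4: r + 3k = 860.466 → ⌈·⌉ = 861
j=5: r + 4k = 1079.266 → ⌈·⌉ = 1080
j=6: r + 5k = 1298.066 → ⌈·⌉ = 1299
j=7: r + 6k = 1516.866 → ⌈·⌉ = 1517
j=8: r + 7k = 1735.666 → ⌈·⌉ = 1736
j=9: r + 8k = 1954.466 → ⌈·⌉ = 1955
j=10: r + 9k = 2173.266 → ⌈·⌉ = 2174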